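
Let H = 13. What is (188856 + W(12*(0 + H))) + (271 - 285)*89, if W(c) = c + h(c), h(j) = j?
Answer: 187922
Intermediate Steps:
W(c) = 2*c (W(c) = c + c = 2*c)
(188856 + W(12*(0 + H))) + (271 - 285)*89 = (188856 + 2*(12*(0 + 13))) + (271 - 285)*89 = (188856 + 2*(12*13)) - 14*89 = (188856 + 2*156) - 1246 = (188856 + 312) - 1246 = 189168 - 1246 = 187922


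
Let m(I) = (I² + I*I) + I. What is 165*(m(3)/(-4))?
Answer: -3465/4 ≈ -866.25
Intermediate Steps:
m(I) = I + 2*I² (m(I) = (I² + I²) + I = 2*I² + I = I + 2*I²)
165*(m(3)/(-4)) = 165*((3*(1 + 2*3))/(-4)) = 165*((3*(1 + 6))*(-¼)) = 165*((3*7)*(-¼)) = 165*(21*(-¼)) = 165*(-21/4) = -3465/4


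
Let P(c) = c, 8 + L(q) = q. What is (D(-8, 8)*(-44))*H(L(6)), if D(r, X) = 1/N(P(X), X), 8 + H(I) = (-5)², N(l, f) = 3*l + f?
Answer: -187/8 ≈ -23.375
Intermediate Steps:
L(q) = -8 + q
N(l, f) = f + 3*l
H(I) = 17 (H(I) = -8 + (-5)² = -8 + 25 = 17)
D(r, X) = 1/(4*X) (D(r, X) = 1/(X + 3*X) = 1/(4*X))
(D(-8, 8)*(-44))*H(L(6)) = (((¼)/8)*(-44))*17 = (((¼)*(⅛))*(-44))*17 = ((1/32)*(-44))*17 = -11/8*17 = -187/8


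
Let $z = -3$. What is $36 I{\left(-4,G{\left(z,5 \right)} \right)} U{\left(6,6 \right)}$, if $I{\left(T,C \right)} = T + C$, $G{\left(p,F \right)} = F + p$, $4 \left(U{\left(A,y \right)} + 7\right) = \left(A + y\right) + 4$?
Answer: $216$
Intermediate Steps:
$U{\left(A,y \right)} = -6 + \frac{A}{4} + \frac{y}{4}$ ($U{\left(A,y \right)} = -7 + \frac{\left(A + y\right) + 4}{4} = -7 + \frac{4 + A + y}{4} = -7 + \left(1 + \frac{A}{4} + \frac{y}{4}\right) = -6 + \frac{A}{4} + \frac{y}{4}$)
$I{\left(T,C \right)} = C + T$
$36 I{\left(-4,G{\left(z,5 \right)} \right)} U{\left(6,6 \right)} = 36 \left(\left(5 - 3\right) - 4\right) \left(-6 + \frac{1}{4} \cdot 6 + \frac{1}{4} \cdot 6\right) = 36 \left(2 - 4\right) \left(-6 + \frac{3}{2} + \frac{3}{2}\right) = 36 \left(-2\right) \left(-3\right) = \left(-72\right) \left(-3\right) = 216$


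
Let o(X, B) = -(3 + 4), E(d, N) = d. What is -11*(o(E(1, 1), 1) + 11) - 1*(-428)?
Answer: 384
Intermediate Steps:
o(X, B) = -7 (o(X, B) = -1*7 = -7)
-11*(o(E(1, 1), 1) + 11) - 1*(-428) = -11*(-7 + 11) - 1*(-428) = -11*4 + 428 = -44 + 428 = 384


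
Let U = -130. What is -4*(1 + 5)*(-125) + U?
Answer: 2870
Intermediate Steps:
-4*(1 + 5)*(-125) + U = -4*(1 + 5)*(-125) - 130 = -4*6*(-125) - 130 = -24*(-125) - 130 = 3000 - 130 = 2870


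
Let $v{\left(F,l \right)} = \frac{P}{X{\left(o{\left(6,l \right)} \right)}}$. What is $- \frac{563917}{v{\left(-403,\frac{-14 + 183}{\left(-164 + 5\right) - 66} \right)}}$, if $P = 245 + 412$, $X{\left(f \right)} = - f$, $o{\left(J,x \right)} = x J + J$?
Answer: $\frac{63158704}{49275} \approx 1281.8$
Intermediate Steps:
$o{\left(J,x \right)} = J + J x$ ($o{\left(J,x \right)} = J x + J = J + J x$)
$P = 657$
$v{\left(F,l \right)} = \frac{657}{-6 - 6 l}$ ($v{\left(F,l \right)} = \frac{657}{\left(-1\right) 6 \left(1 + l\right)} = \frac{657}{\left(-1\right) \left(6 + 6 l\right)} = \frac{657}{-6 - 6 l}$)
$- \frac{563917}{v{\left(-403,\frac{-14 + 183}{\left(-164 + 5\right) - 66} \right)}} = - \frac{563917}{\left(-219\right) \frac{1}{2 + 2 \frac{-14 + 183}{\left(-164 + 5\right) - 66}}} = - \frac{563917}{\left(-219\right) \frac{1}{2 + 2 \frac{169}{-159 - 66}}} = - \frac{563917}{\left(-219\right) \frac{1}{2 + 2 \frac{169}{-225}}} = - \frac{563917}{\left(-219\right) \frac{1}{2 + 2 \cdot 169 \left(- \frac{1}{225}\right)}} = - \frac{563917}{\left(-219\right) \frac{1}{2 + 2 \left(- \frac{169}{225}\right)}} = - \frac{563917}{\left(-219\right) \frac{1}{2 - \frac{338}{225}}} = - \frac{563917}{\left(-219\right) \frac{1}{\frac{112}{225}}} = - \frac{563917}{\left(-219\right) \frac{225}{112}} = - \frac{563917}{- \frac{49275}{112}} = \left(-563917\right) \left(- \frac{112}{49275}\right) = \frac{63158704}{49275}$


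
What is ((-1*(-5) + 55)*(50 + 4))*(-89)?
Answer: -288360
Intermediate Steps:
((-1*(-5) + 55)*(50 + 4))*(-89) = ((5 + 55)*54)*(-89) = (60*54)*(-89) = 3240*(-89) = -288360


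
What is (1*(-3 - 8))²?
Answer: 121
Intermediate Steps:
(1*(-3 - 8))² = (1*(-11))² = (-11)² = 121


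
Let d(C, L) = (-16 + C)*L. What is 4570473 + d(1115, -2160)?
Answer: 2196633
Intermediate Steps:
d(C, L) = L*(-16 + C)
4570473 + d(1115, -2160) = 4570473 - 2160*(-16 + 1115) = 4570473 - 2160*1099 = 4570473 - 2373840 = 2196633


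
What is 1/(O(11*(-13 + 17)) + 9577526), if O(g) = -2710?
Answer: 1/9574816 ≈ 1.0444e-7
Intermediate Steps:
1/(O(11*(-13 + 17)) + 9577526) = 1/(-2710 + 9577526) = 1/9574816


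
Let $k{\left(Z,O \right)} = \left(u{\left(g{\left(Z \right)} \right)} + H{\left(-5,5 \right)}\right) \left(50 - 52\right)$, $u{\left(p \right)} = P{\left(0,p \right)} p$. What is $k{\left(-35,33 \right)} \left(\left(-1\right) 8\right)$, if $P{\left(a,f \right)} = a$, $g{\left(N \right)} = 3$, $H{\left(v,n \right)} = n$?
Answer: $80$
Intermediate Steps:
$u{\left(p \right)} = 0$ ($u{\left(p \right)} = 0 p = 0$)
$k{\left(Z,O \right)} = -10$ ($k{\left(Z,O \right)} = \left(0 + 5\right) \left(50 - 52\right) = 5 \left(-2\right) = -10$)
$k{\left(-35,33 \right)} \left(\left(-1\right) 8\right) = - 10 \left(\left(-1\right) 8\right) = \left(-10\right) \left(-8\right) = 80$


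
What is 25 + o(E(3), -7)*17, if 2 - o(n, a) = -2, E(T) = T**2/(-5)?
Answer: 93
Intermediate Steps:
E(T) = -T**2/5 (E(T) = T**2*(-1/5) = -T**2/5)
o(n, a) = 4 (o(n, a) = 2 - 1*(-2) = 2 + 2 = 4)
25 + o(E(3), -7)*17 = 25 + 4*17 = 25 + 68 = 93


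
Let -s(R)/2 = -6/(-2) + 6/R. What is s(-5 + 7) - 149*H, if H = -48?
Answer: 7140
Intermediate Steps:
s(R) = -6 - 12/R (s(R) = -2*(-6/(-2) + 6/R) = -2*(-6*(-½) + 6/R) = -2*(3 + 6/R) = -6 - 12/R)
s(-5 + 7) - 149*H = (-6 - 12/(-5 + 7)) - 149*(-48) = (-6 - 12/2) + 7152 = (-6 - 12*½) + 7152 = (-6 - 6) + 7152 = -12 + 7152 = 7140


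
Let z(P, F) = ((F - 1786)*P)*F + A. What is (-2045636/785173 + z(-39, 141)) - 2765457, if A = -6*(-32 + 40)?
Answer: 4931159204914/785173 ≈ 6.2803e+6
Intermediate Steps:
A = -48 (A = -6*8 = -48)
z(P, F) = -48 + F*P*(-1786 + F) (z(P, F) = ((F - 1786)*P)*F - 48 = ((-1786 + F)*P)*F - 48 = (P*(-1786 + F))*F - 48 = F*P*(-1786 + F) - 48 = -48 + F*P*(-1786 + F))
(-2045636/785173 + z(-39, 141)) - 2765457 = (-2045636/785173 + (-48 - 39*141**2 - 1786*141*(-39))) - 2765457 = (-2045636*1/785173 + (-48 - 39*19881 + 9821214)) - 2765457 = (-2045636/785173 + (-48 - 775359 + 9821214)) - 2765457 = (-2045636/785173 + 9045807) - 2765457 = 7102521373975/785173 - 2765457 = 4931159204914/785173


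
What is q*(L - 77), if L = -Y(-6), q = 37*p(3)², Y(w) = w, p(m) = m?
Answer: -23643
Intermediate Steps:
q = 333 (q = 37*3² = 37*9 = 333)
L = 6 (L = -1*(-6) = 6)
q*(L - 77) = 333*(6 - 77) = 333*(-71) = -23643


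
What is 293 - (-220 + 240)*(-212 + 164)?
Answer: 1253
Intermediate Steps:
293 - (-220 + 240)*(-212 + 164) = 293 - 20*(-48) = 293 - 1*(-960) = 293 + 960 = 1253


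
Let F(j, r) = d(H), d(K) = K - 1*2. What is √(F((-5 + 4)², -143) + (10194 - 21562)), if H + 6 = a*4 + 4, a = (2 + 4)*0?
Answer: 2*I*√2843 ≈ 106.64*I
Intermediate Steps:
a = 0 (a = 6*0 = 0)
H = -2 (H = -6 + (0*4 + 4) = -6 + (0 + 4) = -6 + 4 = -2)
d(K) = -2 + K (d(K) = K - 2 = -2 + K)
F(j, r) = -4 (F(j, r) = -2 - 2 = -4)
√(F((-5 + 4)², -143) + (10194 - 21562)) = √(-4 + (10194 - 21562)) = √(-4 - 11368) = √(-11372) = 2*I*√2843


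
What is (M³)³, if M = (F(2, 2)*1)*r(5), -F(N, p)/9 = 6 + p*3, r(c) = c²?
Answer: -7625597484987000000000000000000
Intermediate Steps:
F(N, p) = -54 - 27*p (F(N, p) = -9*(6 + p*3) = -9*(6 + 3*p) = -54 - 27*p)
M = -2700 (M = ((-54 - 27*2)*1)*5² = ((-54 - 54)*1)*25 = -108*1*25 = -108*25 = -2700)
(M³)³ = ((-2700)³)³ = (-19683000000)³ = -7625597484987000000000000000000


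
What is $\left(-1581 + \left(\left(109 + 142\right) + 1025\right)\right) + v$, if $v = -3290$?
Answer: $-3595$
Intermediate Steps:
$\left(-1581 + \left(\left(109 + 142\right) + 1025\right)\right) + v = \left(-1581 + \left(\left(109 + 142\right) + 1025\right)\right) - 3290 = \left(-1581 + \left(251 + 1025\right)\right) - 3290 = \left(-1581 + 1276\right) - 3290 = -305 - 3290 = -3595$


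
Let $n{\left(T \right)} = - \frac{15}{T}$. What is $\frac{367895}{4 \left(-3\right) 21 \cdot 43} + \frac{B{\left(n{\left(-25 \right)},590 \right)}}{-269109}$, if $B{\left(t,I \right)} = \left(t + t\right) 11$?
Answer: $- \frac{18334073813}{540012060} \approx -33.951$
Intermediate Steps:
$B{\left(t,I \right)} = 22 t$ ($B{\left(t,I \right)} = 2 t 11 = 22 t$)
$\frac{367895}{4 \left(-3\right) 21 \cdot 43} + \frac{B{\left(n{\left(-25 \right)},590 \right)}}{-269109} = \frac{367895}{4 \left(-3\right) 21 \cdot 43} + \frac{22 \left(- \frac{15}{-25}\right)}{-269109} = \frac{367895}{\left(-12\right) 21 \cdot 43} + 22 \left(\left(-15\right) \left(- \frac{1}{25}\right)\right) \left(- \frac{1}{269109}\right) = \frac{367895}{\left(-252\right) 43} + 22 \cdot \frac{3}{5} \left(- \frac{1}{269109}\right) = \frac{367895}{-10836} + \frac{66}{5} \left(- \frac{1}{269109}\right) = 367895 \left(- \frac{1}{10836}\right) - \frac{22}{448515} = - \frac{367895}{10836} - \frac{22}{448515} = - \frac{18334073813}{540012060}$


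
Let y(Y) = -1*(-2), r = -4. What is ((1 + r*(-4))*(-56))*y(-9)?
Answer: -1904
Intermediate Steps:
y(Y) = 2
((1 + r*(-4))*(-56))*y(-9) = ((1 - 4*(-4))*(-56))*2 = ((1 + 16)*(-56))*2 = (17*(-56))*2 = -952*2 = -1904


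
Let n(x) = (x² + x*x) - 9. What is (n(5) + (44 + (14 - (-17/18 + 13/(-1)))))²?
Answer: 4133089/324 ≈ 12756.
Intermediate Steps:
n(x) = -9 + 2*x² (n(x) = (x² + x²) - 9 = 2*x² - 9 = -9 + 2*x²)
(n(5) + (44 + (14 - (-17/18 + 13/(-1)))))² = ((-9 + 2*5²) + (44 + (14 - (-17/18 + 13/(-1)))))² = ((-9 + 2*25) + (44 + (14 - (-17*1/18 + 13*(-1)))))² = ((-9 + 50) + (44 + (14 - (-17/18 - 13))))² = (41 + (44 + (14 - 1*(-251/18))))² = (41 + (44 + (14 + 251/18)))² = (41 + (44 + 503/18))² = (41 + 1295/18)² = (2033/18)² = 4133089/324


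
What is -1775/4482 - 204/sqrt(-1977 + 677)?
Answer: -1775/4482 + 102*I*sqrt(13)/65 ≈ -0.39603 + 5.6579*I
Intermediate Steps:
-1775/4482 - 204/sqrt(-1977 + 677) = -1775*1/4482 - 204*(-I*sqrt(13)/130) = -1775/4482 - 204*(-I*sqrt(13)/130) = -1775/4482 - (-102)*I*sqrt(13)/65 = -1775/4482 + 102*I*sqrt(13)/65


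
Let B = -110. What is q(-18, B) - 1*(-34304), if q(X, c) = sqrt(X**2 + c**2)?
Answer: 34304 + 2*sqrt(3106) ≈ 34415.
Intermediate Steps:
q(-18, B) - 1*(-34304) = sqrt((-18)**2 + (-110)**2) - 1*(-34304) = sqrt(324 + 12100) + 34304 = sqrt(12424) + 34304 = 2*sqrt(3106) + 34304 = 34304 + 2*sqrt(3106)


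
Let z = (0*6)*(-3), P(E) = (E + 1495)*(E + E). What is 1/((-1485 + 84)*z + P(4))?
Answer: 1/11992 ≈ 8.3389e-5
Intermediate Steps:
P(E) = 2*E*(1495 + E) (P(E) = (1495 + E)*(2*E) = 2*E*(1495 + E))
z = 0 (z = 0*(-3) = 0)
1/((-1485 + 84)*z + P(4)) = 1/((-1485 + 84)*0 + 2*4*(1495 + 4)) = 1/(-1401*0 + 2*4*1499) = 1/(0 + 11992) = 1/11992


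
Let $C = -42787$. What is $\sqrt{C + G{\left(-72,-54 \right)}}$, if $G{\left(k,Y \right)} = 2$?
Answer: $i \sqrt{42785} \approx 206.85 i$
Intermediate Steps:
$\sqrt{C + G{\left(-72,-54 \right)}} = \sqrt{-42787 + 2} = \sqrt{-42785} = i \sqrt{42785}$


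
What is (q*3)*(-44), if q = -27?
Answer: 3564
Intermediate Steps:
(q*3)*(-44) = -27*3*(-44) = -81*(-44) = 3564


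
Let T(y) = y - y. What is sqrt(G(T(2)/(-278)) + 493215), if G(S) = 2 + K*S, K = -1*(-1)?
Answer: sqrt(493217) ≈ 702.29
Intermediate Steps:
T(y) = 0
K = 1
G(S) = 2 + S (G(S) = 2 + 1*S = 2 + S)
sqrt(G(T(2)/(-278)) + 493215) = sqrt((2 + 0/(-278)) + 493215) = sqrt((2 + 0*(-1/278)) + 493215) = sqrt((2 + 0) + 493215) = sqrt(2 + 493215) = sqrt(493217)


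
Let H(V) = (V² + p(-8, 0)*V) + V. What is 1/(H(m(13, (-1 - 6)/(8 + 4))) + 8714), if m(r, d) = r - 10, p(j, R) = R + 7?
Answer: 1/8747 ≈ 0.00011432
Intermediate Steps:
p(j, R) = 7 + R
m(r, d) = -10 + r
H(V) = V² + 8*V (H(V) = (V² + (7 + 0)*V) + V = (V² + 7*V) + V = V² + 8*V)
1/(H(m(13, (-1 - 6)/(8 + 4))) + 8714) = 1/((-10 + 13)*(8 + (-10 + 13)) + 8714) = 1/(3*(8 + 3) + 8714) = 1/(3*11 + 8714) = 1/(33 + 8714) = 1/8747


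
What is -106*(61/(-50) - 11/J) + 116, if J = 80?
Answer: 51979/200 ≈ 259.90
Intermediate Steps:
-106*(61/(-50) - 11/J) + 116 = -106*(61/(-50) - 11/80) + 116 = -106*(61*(-1/50) - 11*1/80) + 116 = -106*(-61/50 - 11/80) + 116 = -106*(-543/400) + 116 = 28779/200 + 116 = 51979/200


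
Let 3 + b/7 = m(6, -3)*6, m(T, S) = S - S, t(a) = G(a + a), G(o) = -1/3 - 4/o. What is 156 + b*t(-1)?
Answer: 121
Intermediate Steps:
G(o) = -⅓ - 4/o (G(o) = -1*⅓ - 4/o = -⅓ - 4/o)
t(a) = (-12 - 2*a)/(6*a) (t(a) = (-12 - (a + a))/(3*(a + a)) = (-12 - 2*a)/(3*((2*a))) = (1/(2*a))*(-12 - 2*a)/3 = (-12 - 2*a)/(6*a))
m(T, S) = 0
b = -21 (b = -21 + 7*(0*6) = -21 + 7*0 = -21 + 0 = -21)
156 + b*t(-1) = 156 - 7*(-6 - 1*(-1))/(-1) = 156 - 7*(-1)*(-6 + 1) = 156 - 7*(-1)*(-5) = 156 - 21*5/3 = 156 - 35 = 121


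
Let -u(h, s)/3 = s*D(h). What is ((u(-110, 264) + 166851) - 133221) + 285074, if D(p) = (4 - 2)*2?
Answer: 315536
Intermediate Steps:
D(p) = 4 (D(p) = 2*2 = 4)
u(h, s) = -12*s (u(h, s) = -3*s*4 = -12*s)
((u(-110, 264) + 166851) - 133221) + 285074 = ((-12*264 + 166851) - 133221) + 285074 = ((-3168 + 166851) - 133221) + 285074 = (163683 - 133221) + 285074 = 30462 + 285074 = 315536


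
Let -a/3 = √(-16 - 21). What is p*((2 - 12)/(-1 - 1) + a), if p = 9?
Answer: 45 - 27*I*√37 ≈ 45.0 - 164.23*I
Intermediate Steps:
a = -3*I*√37 (a = -3*√(-16 - 21) = -3*I*√37 ≈ -18.248*I)
p*((2 - 12)/(-1 - 1) + a) = 9*((2 - 12)/(-1 - 1) - 3*I*√37) = 9*(-10/(-2) - 3*I*√37) = 9*(-10*(-½) - 3*I*√37) = 9*(5 - 3*I*√37) = 45 - 27*I*√37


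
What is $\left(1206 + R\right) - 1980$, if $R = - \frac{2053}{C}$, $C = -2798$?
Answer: $- \frac{2163599}{2798} \approx -773.27$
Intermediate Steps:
$R = \frac{2053}{2798}$ ($R = - \frac{2053}{-2798} = \left(-2053\right) \left(- \frac{1}{2798}\right) = \frac{2053}{2798} \approx 0.73374$)
$\left(1206 + R\right) - 1980 = \left(1206 + \frac{2053}{2798}\right) - 1980 = \frac{3376441}{2798} - 1980 = - \frac{2163599}{2798}$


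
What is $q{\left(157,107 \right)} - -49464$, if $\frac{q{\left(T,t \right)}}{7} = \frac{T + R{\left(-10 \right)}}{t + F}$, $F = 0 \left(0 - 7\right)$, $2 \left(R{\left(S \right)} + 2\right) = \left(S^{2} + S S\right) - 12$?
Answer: $\frac{5294391}{107} \approx 49480.0$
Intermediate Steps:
$R{\left(S \right)} = -8 + S^{2}$ ($R{\left(S \right)} = -2 + \frac{\left(S^{2} + S S\right) - 12}{2} = -2 + \frac{\left(S^{2} + S^{2}\right) - 12}{2} = -2 + \frac{2 S^{2} - 12}{2} = -2 + \frac{-12 + 2 S^{2}}{2} = -2 + \left(-6 + S^{2}\right) = -8 + S^{2}$)
$F = 0$ ($F = 0 \left(-7\right) = 0$)
$q{\left(T,t \right)} = \frac{7 \left(92 + T\right)}{t}$ ($q{\left(T,t \right)} = 7 \frac{T - \left(8 - \left(-10\right)^{2}\right)}{t + 0} = 7 \frac{T + \left(-8 + 100\right)}{t} = 7 \frac{T + 92}{t} = 7 \frac{92 + T}{t} = \frac{7 \left(92 + T\right)}{t}$)
$q{\left(157,107 \right)} - -49464 = \frac{7 \left(92 + 157\right)}{107} - -49464 = 7 \cdot \frac{1}{107} \cdot 249 + 49464 = \frac{1743}{107} + 49464 = \frac{5294391}{107}$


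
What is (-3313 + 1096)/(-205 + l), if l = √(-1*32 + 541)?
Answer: 454485/41516 + 2217*√509/41516 ≈ 12.152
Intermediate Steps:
l = √509 (l = √(-32 + 541) = √509 ≈ 22.561)
(-3313 + 1096)/(-205 + l) = (-3313 + 1096)/(-205 + √509) = -2217/(-205 + √509)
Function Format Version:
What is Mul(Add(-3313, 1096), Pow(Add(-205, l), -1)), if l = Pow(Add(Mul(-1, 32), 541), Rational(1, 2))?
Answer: Add(Rational(454485, 41516), Mul(Rational(2217, 41516), Pow(509, Rational(1, 2)))) ≈ 12.152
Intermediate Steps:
l = Pow(509, Rational(1, 2)) (l = Pow(Add(-32, 541), Rational(1, 2)) = Pow(509, Rational(1, 2)) ≈ 22.561)
Mul(Add(-3313, 1096), Pow(Add(-205, l), -1)) = Mul(Add(-3313, 1096), Pow(Add(-205, Pow(509, Rational(1, 2))), -1)) = Mul(-2217, Pow(Add(-205, Pow(509, Rational(1, 2))), -1))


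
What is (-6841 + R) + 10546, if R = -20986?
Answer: -17281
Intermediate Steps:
(-6841 + R) + 10546 = (-6841 - 20986) + 10546 = -27827 + 10546 = -17281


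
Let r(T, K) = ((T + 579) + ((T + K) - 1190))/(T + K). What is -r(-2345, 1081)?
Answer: -1055/316 ≈ -3.3386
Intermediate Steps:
r(T, K) = (-611 + K + 2*T)/(K + T) (r(T, K) = ((579 + T) + ((K + T) - 1190))/(K + T) = ((579 + T) + (-1190 + K + T))/(K + T) = (-611 + K + 2*T)/(K + T))
-r(-2345, 1081) = -(-611 + 1081 + 2*(-2345))/(1081 - 2345) = -(-611 + 1081 - 4690)/(-1264) = -(-1)*(-4220)/1264 = -1*1055/316 = -1055/316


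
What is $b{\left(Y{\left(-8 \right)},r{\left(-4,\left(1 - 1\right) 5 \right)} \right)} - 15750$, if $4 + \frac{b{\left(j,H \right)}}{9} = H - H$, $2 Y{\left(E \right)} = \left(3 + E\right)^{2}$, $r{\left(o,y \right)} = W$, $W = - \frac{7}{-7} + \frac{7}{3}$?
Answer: $-15786$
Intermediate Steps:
$W = \frac{10}{3}$ ($W = \left(-7\right) \left(- \frac{1}{7}\right) + 7 \cdot \frac{1}{3} = 1 + \frac{7}{3} = \frac{10}{3} \approx 3.3333$)
$r{\left(o,y \right)} = \frac{10}{3}$
$Y{\left(E \right)} = \frac{\left(3 + E\right)^{2}}{2}$
$b{\left(j,H \right)} = -36$ ($b{\left(j,H \right)} = -36 + 9 \left(H - H\right) = -36 + 9 \cdot 0 = -36 + 0 = -36$)
$b{\left(Y{\left(-8 \right)},r{\left(-4,\left(1 - 1\right) 5 \right)} \right)} - 15750 = -36 - 15750 = -15786$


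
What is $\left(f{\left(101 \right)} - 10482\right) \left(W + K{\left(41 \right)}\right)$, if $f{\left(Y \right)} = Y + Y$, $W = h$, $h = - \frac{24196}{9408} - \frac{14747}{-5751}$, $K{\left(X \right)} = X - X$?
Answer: $\frac{44056225}{563598} \approx 78.17$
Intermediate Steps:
$K{\left(X \right)} = 0$
$h = - \frac{34285}{4508784}$ ($h = \left(-24196\right) \frac{1}{9408} - - \frac{14747}{5751} = - \frac{6049}{2352} + \frac{14747}{5751} = - \frac{34285}{4508784} \approx -0.007604$)
$W = - \frac{34285}{4508784} \approx -0.007604$
$f{\left(Y \right)} = 2 Y$
$\left(f{\left(101 \right)} - 10482\right) \left(W + K{\left(41 \right)}\right) = \left(2 \cdot 101 - 10482\right) \left(- \frac{34285}{4508784} + 0\right) = \left(202 - 10482\right) \left(- \frac{34285}{4508784}\right) = \left(-10280\right) \left(- \frac{34285}{4508784}\right) = \frac{44056225}{563598}$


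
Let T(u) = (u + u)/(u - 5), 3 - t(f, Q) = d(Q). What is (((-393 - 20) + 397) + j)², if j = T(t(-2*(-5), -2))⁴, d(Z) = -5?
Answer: 4126777600/6561 ≈ 6.2899e+5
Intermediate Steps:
t(f, Q) = 8 (t(f, Q) = 3 - 1*(-5) = 3 + 5 = 8)
T(u) = 2*u/(-5 + u) (T(u) = (2*u)/(-5 + u) = 2*u/(-5 + u))
j = 65536/81 (j = (2*8/(-5 + 8))⁴ = (2*8/3)⁴ = (2*8*(⅓))⁴ = (16/3)⁴ = 65536/81 ≈ 809.09)
(((-393 - 20) + 397) + j)² = (((-393 - 20) + 397) + 65536/81)² = ((-413 + 397) + 65536/81)² = (-16 + 65536/81)² = (64240/81)² = 4126777600/6561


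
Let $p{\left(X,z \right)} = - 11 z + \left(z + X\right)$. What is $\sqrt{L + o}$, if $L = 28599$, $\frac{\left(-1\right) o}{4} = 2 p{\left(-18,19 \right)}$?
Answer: $\sqrt{30263} \approx 173.96$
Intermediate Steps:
$p{\left(X,z \right)} = X - 10 z$ ($p{\left(X,z \right)} = - 11 z + \left(X + z\right) = X - 10 z$)
$o = 1664$ ($o = - 4 \cdot 2 \left(-18 - 190\right) = - 4 \cdot 2 \left(-208\right) = \left(-4\right) \left(-416\right) = 1664$)
$\sqrt{L + o} = \sqrt{28599 + 1664} = \sqrt{30263}$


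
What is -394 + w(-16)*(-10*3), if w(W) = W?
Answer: 86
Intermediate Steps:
-394 + w(-16)*(-10*3) = -394 - (-160)*3 = -394 - 16*(-30) = -394 + 480 = 86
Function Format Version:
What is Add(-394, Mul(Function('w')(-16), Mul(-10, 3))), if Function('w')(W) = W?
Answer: 86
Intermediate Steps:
Add(-394, Mul(Function('w')(-16), Mul(-10, 3))) = Add(-394, Mul(-16, Mul(-10, 3))) = Add(-394, Mul(-16, -30)) = Add(-394, 480) = 86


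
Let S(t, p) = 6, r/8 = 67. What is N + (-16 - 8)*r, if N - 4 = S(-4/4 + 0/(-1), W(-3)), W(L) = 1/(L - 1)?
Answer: -12854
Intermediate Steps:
r = 536 (r = 8*67 = 536)
W(L) = 1/(-1 + L)
N = 10 (N = 4 + 6 = 10)
N + (-16 - 8)*r = 10 + (-16 - 8)*536 = 10 - 24*536 = 10 - 12864 = -12854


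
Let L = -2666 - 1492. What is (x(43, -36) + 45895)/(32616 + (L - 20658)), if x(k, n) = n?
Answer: 45859/7800 ≈ 5.8794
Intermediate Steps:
L = -4158
(x(43, -36) + 45895)/(32616 + (L - 20658)) = (-36 + 45895)/(32616 + (-4158 - 20658)) = 45859/(32616 - 24816) = 45859/7800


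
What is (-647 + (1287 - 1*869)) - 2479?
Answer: -2708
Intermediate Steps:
(-647 + (1287 - 1*869)) - 2479 = (-647 + (1287 - 869)) - 2479 = (-647 + 418) - 2479 = -229 - 2479 = -2708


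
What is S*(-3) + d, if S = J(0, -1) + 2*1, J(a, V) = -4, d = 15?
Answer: 21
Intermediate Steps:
S = -2 (S = -4 + 2*1 = -4 + 2 = -2)
S*(-3) + d = -2*(-3) + 15 = 6 + 15 = 21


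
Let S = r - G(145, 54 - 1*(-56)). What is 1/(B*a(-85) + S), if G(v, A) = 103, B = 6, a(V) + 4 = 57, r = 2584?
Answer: 1/2799 ≈ 0.00035727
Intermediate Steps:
a(V) = 53 (a(V) = -4 + 57 = 53)
S = 2481 (S = 2584 - 1*103 = 2584 - 103 = 2481)
1/(B*a(-85) + S) = 1/(6*53 + 2481) = 1/(318 + 2481) = 1/2799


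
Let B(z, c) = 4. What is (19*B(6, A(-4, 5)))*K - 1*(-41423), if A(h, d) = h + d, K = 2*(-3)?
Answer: 40967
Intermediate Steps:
K = -6
A(h, d) = d + h
(19*B(6, A(-4, 5)))*K - 1*(-41423) = (19*4)*(-6) - 1*(-41423) = 76*(-6) + 41423 = -456 + 41423 = 40967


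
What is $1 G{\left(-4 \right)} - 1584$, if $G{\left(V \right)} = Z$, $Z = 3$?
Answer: $-1581$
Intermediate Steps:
$G{\left(V \right)} = 3$
$1 G{\left(-4 \right)} - 1584 = 1 \cdot 3 - 1584 = 3 - 1584 = -1581$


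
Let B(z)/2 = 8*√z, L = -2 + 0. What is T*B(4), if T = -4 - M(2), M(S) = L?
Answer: -64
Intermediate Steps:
L = -2
M(S) = -2
T = -2 (T = -4 - 1*(-2) = -4 + 2 = -2)
B(z) = 16*√z (B(z) = 2*(8*√z) = 16*√z)
T*B(4) = -32*√4 = -32*2 = -2*32 = -64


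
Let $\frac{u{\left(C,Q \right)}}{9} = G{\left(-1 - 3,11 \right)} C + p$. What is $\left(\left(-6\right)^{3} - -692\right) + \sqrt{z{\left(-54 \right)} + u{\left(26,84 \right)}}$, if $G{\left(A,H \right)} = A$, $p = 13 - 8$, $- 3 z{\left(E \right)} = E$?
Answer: $476 + 3 i \sqrt{97} \approx 476.0 + 29.547 i$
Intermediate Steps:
$z{\left(E \right)} = - \frac{E}{3}$
$p = 5$ ($p = 13 - 8 = 5$)
$u{\left(C,Q \right)} = 45 - 36 C$ ($u{\left(C,Q \right)} = 9 \left(\left(-1 - 3\right) C + 5\right) = 9 \left(- 4 C + 5\right) = 9 \left(5 - 4 C\right) = 45 - 36 C$)
$\left(\left(-6\right)^{3} - -692\right) + \sqrt{z{\left(-54 \right)} + u{\left(26,84 \right)}} = \left(\left(-6\right)^{3} - -692\right) + \sqrt{\left(- \frac{1}{3}\right) \left(-54\right) + \left(45 - 936\right)} = \left(-216 + 692\right) + \sqrt{18 + \left(45 - 936\right)} = 476 + \sqrt{18 - 891} = 476 + \sqrt{-873} = 476 + 3 i \sqrt{97}$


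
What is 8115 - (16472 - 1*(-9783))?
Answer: -18140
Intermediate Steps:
8115 - (16472 - 1*(-9783)) = 8115 - (16472 + 9783) = 8115 - 1*26255 = 8115 - 26255 = -18140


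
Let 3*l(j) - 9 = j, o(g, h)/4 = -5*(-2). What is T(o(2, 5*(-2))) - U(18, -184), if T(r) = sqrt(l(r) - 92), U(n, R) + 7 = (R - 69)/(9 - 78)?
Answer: 10/3 + I*sqrt(681)/3 ≈ 3.3333 + 8.6987*I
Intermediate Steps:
o(g, h) = 40 (o(g, h) = 4*(-5*(-2)) = 4*10 = 40)
U(n, R) = -6 - R/69 (U(n, R) = -7 + (R - 69)/(9 - 78) = -7 + (-69 + R)/(-69) = -7 + (-69 + R)*(-1/69) = -7 + (1 - R/69) = -6 - R/69)
l(j) = 3 + j/3
T(r) = sqrt(-89 + r/3) (T(r) = sqrt((3 + r/3) - 92) = sqrt(-89 + r/3))
T(o(2, 5*(-2))) - U(18, -184) = sqrt(-801 + 3*40)/3 - (-6 - 1/69*(-184)) = sqrt(-801 + 120)/3 - (-6 + 8/3) = sqrt(-681)/3 - 1*(-10/3) = (I*sqrt(681))/3 + 10/3 = I*sqrt(681)/3 + 10/3 = 10/3 + I*sqrt(681)/3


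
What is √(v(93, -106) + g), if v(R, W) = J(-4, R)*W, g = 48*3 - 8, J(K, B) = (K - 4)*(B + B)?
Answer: 2*√39466 ≈ 397.32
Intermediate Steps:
J(K, B) = 2*B*(-4 + K) (J(K, B) = (-4 + K)*(2*B) = 2*B*(-4 + K))
g = 136 (g = 144 - 8 = 136)
v(R, W) = -16*R*W (v(R, W) = (2*R*(-4 - 4))*W = (2*R*(-8))*W = (-16*R)*W = -16*R*W)
√(v(93, -106) + g) = √(-16*93*(-106) + 136) = √(157728 + 136) = √157864 = 2*√39466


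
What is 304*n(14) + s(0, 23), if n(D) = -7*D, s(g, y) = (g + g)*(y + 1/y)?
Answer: -29792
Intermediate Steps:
s(g, y) = 2*g*(y + 1/y) (s(g, y) = (2*g)*(y + 1/y) = 2*g*(y + 1/y))
304*n(14) + s(0, 23) = 304*(-7*14) + 2*0*(1 + 23**2)/23 = 304*(-98) + 2*0*(1/23)*(1 + 529) = -29792 + 2*0*(1/23)*530 = -29792 + 0 = -29792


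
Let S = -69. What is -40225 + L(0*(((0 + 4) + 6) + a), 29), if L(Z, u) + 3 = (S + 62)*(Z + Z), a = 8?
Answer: -40228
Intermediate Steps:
L(Z, u) = -3 - 14*Z (L(Z, u) = -3 + (-69 + 62)*(Z + Z) = -3 - 14*Z)
-40225 + L(0*(((0 + 4) + 6) + a), 29) = -40225 + (-3 - 0*(((0 + 4) + 6) + 8)) = -40225 + (-3 - 0*((4 + 6) + 8)) = -40225 + (-3 - 0*(10 + 8)) = -40225 + (-3 - 0*18) = -40225 + (-3 - 14*0) = -40225 + (-3 + 0) = -40225 - 3 = -40228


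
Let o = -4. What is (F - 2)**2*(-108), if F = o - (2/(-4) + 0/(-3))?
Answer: -3267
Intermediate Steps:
F = -7/2 (F = -4 - (2/(-4) + 0/(-3)) = -4 - (2*(-1/4) + 0*(-1/3)) = -4 - (-1/2 + 0) = -4 - 1*(-1/2) = -4 + 1/2 = -7/2 ≈ -3.5000)
(F - 2)**2*(-108) = (-7/2 - 2)**2*(-108) = (-11/2)**2*(-108) = (121/4)*(-108) = -3267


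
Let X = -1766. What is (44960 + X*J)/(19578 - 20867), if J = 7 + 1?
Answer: -30832/1289 ≈ -23.919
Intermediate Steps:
J = 8
(44960 + X*J)/(19578 - 20867) = (44960 - 1766*8)/(19578 - 20867) = (44960 - 14128)/(-1289) = 30832*(-1/1289) = -30832/1289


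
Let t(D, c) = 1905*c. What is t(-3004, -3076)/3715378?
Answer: -2929890/1857689 ≈ -1.5772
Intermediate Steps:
t(-3004, -3076)/3715378 = (1905*(-3076))/3715378 = -5859780*1/3715378 = -2929890/1857689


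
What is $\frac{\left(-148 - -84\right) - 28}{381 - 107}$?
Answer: $- \frac{46}{137} \approx -0.33577$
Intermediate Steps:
$\frac{\left(-148 - -84\right) - 28}{381 - 107} = \frac{\left(-148 + 84\right) - 28}{274} = \left(-64 - 28\right) \frac{1}{274} = \left(-92\right) \frac{1}{274} = - \frac{46}{137}$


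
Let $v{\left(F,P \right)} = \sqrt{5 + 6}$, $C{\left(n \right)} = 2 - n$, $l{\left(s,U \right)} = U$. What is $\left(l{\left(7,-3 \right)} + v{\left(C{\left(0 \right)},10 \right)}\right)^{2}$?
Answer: $\left(3 - \sqrt{11}\right)^{2} \approx 0.10025$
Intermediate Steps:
$v{\left(F,P \right)} = \sqrt{11}$
$\left(l{\left(7,-3 \right)} + v{\left(C{\left(0 \right)},10 \right)}\right)^{2} = \left(-3 + \sqrt{11}\right)^{2}$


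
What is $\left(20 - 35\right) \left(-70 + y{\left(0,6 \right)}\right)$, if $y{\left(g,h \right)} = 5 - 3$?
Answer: $1020$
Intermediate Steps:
$y{\left(g,h \right)} = 2$ ($y{\left(g,h \right)} = 5 - 3 = 2$)
$\left(20 - 35\right) \left(-70 + y{\left(0,6 \right)}\right) = \left(20 - 35\right) \left(-70 + 2\right) = \left(20 - 35\right) \left(-68\right) = \left(-15\right) \left(-68\right) = 1020$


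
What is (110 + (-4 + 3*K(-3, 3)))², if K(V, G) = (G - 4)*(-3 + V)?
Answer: 15376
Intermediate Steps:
K(V, G) = (-4 + G)*(-3 + V)
(110 + (-4 + 3*K(-3, 3)))² = (110 + (-4 + 3*(12 - 4*(-3) - 3*3 + 3*(-3))))² = (110 + (-4 + 3*(12 + 12 - 9 - 9)))² = (110 + (-4 + 3*6))² = (110 + (-4 + 18))² = (110 + 14)² = 124² = 15376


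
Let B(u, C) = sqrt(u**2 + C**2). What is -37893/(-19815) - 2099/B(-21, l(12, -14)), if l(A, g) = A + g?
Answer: 12631/6605 - 2099*sqrt(445)/445 ≈ -97.590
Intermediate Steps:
B(u, C) = sqrt(C**2 + u**2)
-37893/(-19815) - 2099/B(-21, l(12, -14)) = -37893/(-19815) - 2099/sqrt((12 - 14)**2 + (-21)**2) = -37893*(-1/19815) - 2099/sqrt((-2)**2 + 441) = 12631/6605 - 2099/sqrt(4 + 441) = 12631/6605 - 2099*sqrt(445)/445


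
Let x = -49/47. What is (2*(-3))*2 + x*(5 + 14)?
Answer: -1495/47 ≈ -31.809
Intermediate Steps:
x = -49/47 (x = -49*1/47 = -49/47 ≈ -1.0426)
(2*(-3))*2 + x*(5 + 14) = (2*(-3))*2 - 49*(5 + 14)/47 = -6*2 - 49/47*19 = -12 - 931/47 = -1495/47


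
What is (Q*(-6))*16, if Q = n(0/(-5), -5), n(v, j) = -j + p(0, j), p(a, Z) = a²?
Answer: -480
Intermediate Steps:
n(v, j) = -j (n(v, j) = -j + 0² = -j + 0 = -j)
Q = 5 (Q = -1*(-5) = 5)
(Q*(-6))*16 = (5*(-6))*16 = -30*16 = -480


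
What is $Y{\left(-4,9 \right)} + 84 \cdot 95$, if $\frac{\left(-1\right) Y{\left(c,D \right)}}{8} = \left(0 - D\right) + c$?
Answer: $8084$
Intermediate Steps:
$Y{\left(c,D \right)} = - 8 c + 8 D$ ($Y{\left(c,D \right)} = - 8 \left(\left(0 - D\right) + c\right) = - 8 \left(- D + c\right) = - 8 \left(c - D\right) = - 8 c + 8 D$)
$Y{\left(-4,9 \right)} + 84 \cdot 95 = \left(\left(-8\right) \left(-4\right) + 8 \cdot 9\right) + 84 \cdot 95 = \left(32 + 72\right) + 7980 = 104 + 7980 = 8084$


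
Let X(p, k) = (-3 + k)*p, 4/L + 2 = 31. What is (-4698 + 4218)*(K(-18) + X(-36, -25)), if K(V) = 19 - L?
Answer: -14293920/29 ≈ -4.9289e+5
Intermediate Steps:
L = 4/29 (L = 4/(-2 + 31) = 4/29 ≈ 0.13793)
X(p, k) = p*(-3 + k)
K(V) = 547/29 (K(V) = 19 - 1*4/29 = 19 - 4/29 = 547/29)
(-4698 + 4218)*(K(-18) + X(-36, -25)) = (-4698 + 4218)*(547/29 - 36*(-3 - 25)) = -480*(547/29 - 36*(-28)) = -480*(547/29 + 1008) = -480*29779/29 = -14293920/29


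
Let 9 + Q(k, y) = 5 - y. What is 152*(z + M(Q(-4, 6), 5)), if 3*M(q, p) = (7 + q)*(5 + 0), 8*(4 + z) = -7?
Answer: -1501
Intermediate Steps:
Q(k, y) = -4 - y (Q(k, y) = -9 + (5 - y) = -4 - y)
z = -39/8 (z = -4 + (⅛)*(-7) = -4 - 7/8 = -39/8 ≈ -4.8750)
M(q, p) = 35/3 + 5*q/3 (M(q, p) = ((7 + q)*(5 + 0))/3 = ((7 + q)*5)/3 = (35 + 5*q)/3 = 35/3 + 5*q/3)
152*(z + M(Q(-4, 6), 5)) = 152*(-39/8 + (35/3 + 5*(-4 - 1*6)/3)) = 152*(-39/8 + (35/3 + 5*(-4 - 6)/3)) = 152*(-39/8 + (35/3 + (5/3)*(-10))) = 152*(-39/8 + (35/3 - 50/3)) = 152*(-39/8 - 5) = 152*(-79/8) = -1501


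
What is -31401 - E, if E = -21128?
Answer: -10273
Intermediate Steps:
-31401 - E = -31401 - 1*(-21128) = -31401 + 21128 = -10273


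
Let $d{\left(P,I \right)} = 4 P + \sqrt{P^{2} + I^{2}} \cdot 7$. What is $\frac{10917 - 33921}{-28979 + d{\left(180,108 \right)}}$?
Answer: $\frac{92867148}{113773135} + \frac{828144 \sqrt{34}}{113773135} \approx 0.85869$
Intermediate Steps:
$d{\left(P,I \right)} = 4 P + 7 \sqrt{I^{2} + P^{2}}$ ($d{\left(P,I \right)} = 4 P + \sqrt{I^{2} + P^{2}} \cdot 7 = 4 P + 7 \sqrt{I^{2} + P^{2}}$)
$\frac{10917 - 33921}{-28979 + d{\left(180,108 \right)}} = \frac{10917 - 33921}{-28979 + \left(4 \cdot 180 + 7 \sqrt{108^{2} + 180^{2}}\right)} = - \frac{23004}{-28979 + \left(720 + 7 \sqrt{11664 + 32400}\right)} = - \frac{23004}{-28979 + \left(720 + 7 \sqrt{44064}\right)} = - \frac{23004}{-28979 + \left(720 + 7 \cdot 36 \sqrt{34}\right)} = - \frac{23004}{-28979 + \left(720 + 252 \sqrt{34}\right)} = - \frac{23004}{-28259 + 252 \sqrt{34}}$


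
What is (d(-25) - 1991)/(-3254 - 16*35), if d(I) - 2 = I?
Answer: 1007/1907 ≈ 0.52805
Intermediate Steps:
d(I) = 2 + I
(d(-25) - 1991)/(-3254 - 16*35) = ((2 - 25) - 1991)/(-3254 - 16*35) = (-23 - 1991)/(-3254 - 560) = -2014/(-3814) = -2014*(-1/3814) = 1007/1907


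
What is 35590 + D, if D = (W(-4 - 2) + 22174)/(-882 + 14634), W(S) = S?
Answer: 61181981/1719 ≈ 35592.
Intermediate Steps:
D = 2771/1719 (D = ((-4 - 2) + 22174)/(-882 + 14634) = (-6 + 22174)/13752 = 22168*(1/13752) = 2771/1719 ≈ 1.6120)
35590 + D = 35590 + 2771/1719 = 61181981/1719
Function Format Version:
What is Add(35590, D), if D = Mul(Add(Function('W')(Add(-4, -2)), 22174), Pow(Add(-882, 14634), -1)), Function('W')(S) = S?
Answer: Rational(61181981, 1719) ≈ 35592.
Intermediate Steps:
D = Rational(2771, 1719) (D = Mul(Add(Add(-4, -2), 22174), Pow(Add(-882, 14634), -1)) = Mul(Add(-6, 22174), Pow(13752, -1)) = Mul(22168, Rational(1, 13752)) = Rational(2771, 1719) ≈ 1.6120)
Add(35590, D) = Add(35590, Rational(2771, 1719)) = Rational(61181981, 1719)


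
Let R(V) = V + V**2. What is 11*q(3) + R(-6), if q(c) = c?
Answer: 63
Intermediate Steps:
11*q(3) + R(-6) = 11*3 - 6*(1 - 6) = 33 - 6*(-5) = 33 + 30 = 63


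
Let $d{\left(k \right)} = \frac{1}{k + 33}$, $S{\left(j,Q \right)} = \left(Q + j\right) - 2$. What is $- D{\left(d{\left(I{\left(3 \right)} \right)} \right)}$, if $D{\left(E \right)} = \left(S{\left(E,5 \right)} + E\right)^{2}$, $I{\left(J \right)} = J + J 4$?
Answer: $- \frac{5329}{576} \approx -9.2517$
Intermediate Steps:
$S{\left(j,Q \right)} = -2 + Q + j$
$I{\left(J \right)} = 5 J$ ($I{\left(J \right)} = J + 4 J = 5 J$)
$d{\left(k \right)} = \frac{1}{33 + k}$
$D{\left(E \right)} = \left(3 + 2 E\right)^{2}$ ($D{\left(E \right)} = \left(\left(-2 + 5 + E\right) + E\right)^{2} = \left(\left(3 + E\right) + E\right)^{2} = \left(3 + 2 E\right)^{2}$)
$- D{\left(d{\left(I{\left(3 \right)} \right)} \right)} = - \left(3 + \frac{2}{33 + 5 \cdot 3}\right)^{2} = - \left(3 + \frac{2}{33 + 15}\right)^{2} = - \left(3 + \frac{2}{48}\right)^{2} = - \left(3 + 2 \cdot \frac{1}{48}\right)^{2} = - \left(3 + \frac{1}{24}\right)^{2} = - \left(\frac{73}{24}\right)^{2} = \left(-1\right) \frac{5329}{576} = - \frac{5329}{576}$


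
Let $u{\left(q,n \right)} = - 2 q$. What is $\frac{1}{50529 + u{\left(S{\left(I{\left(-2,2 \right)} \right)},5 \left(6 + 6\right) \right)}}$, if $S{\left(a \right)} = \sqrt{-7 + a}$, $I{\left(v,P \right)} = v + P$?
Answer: $\frac{50529}{2553179869} + \frac{2 i \sqrt{7}}{2553179869} \approx 1.9791 \cdot 10^{-5} + 2.0725 \cdot 10^{-9} i$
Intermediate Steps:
$I{\left(v,P \right)} = P + v$
$\frac{1}{50529 + u{\left(S{\left(I{\left(-2,2 \right)} \right)},5 \left(6 + 6\right) \right)}} = \frac{1}{50529 - 2 \sqrt{-7 + \left(2 - 2\right)}} = \frac{1}{50529 - 2 \sqrt{-7 + 0}} = \frac{1}{50529 - 2 \sqrt{-7}} = \frac{1}{50529 - 2 i \sqrt{7}}$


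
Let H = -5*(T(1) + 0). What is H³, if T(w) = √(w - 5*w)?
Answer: 1000*I ≈ 1000.0*I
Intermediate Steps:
T(w) = 2*√(-w) (T(w) = √(-4*w) = 2*√(-w))
H = -10*I (H = -5*(2*√(-1*1) + 0) = -5*(2*√(-1) + 0) = -5*(2*I + 0) = -10*I ≈ -10.0*I)
H³ = (-10*I)³ = 1000*I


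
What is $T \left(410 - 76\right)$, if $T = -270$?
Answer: $-90180$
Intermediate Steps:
$T \left(410 - 76\right) = - 270 \left(410 - 76\right) = \left(-270\right) 334 = -90180$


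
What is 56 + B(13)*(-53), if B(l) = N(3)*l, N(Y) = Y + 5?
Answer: -5456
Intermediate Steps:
N(Y) = 5 + Y
B(l) = 8*l (B(l) = (5 + 3)*l = 8*l)
56 + B(13)*(-53) = 56 + (8*13)*(-53) = 56 + 104*(-53) = 56 - 5512 = -5456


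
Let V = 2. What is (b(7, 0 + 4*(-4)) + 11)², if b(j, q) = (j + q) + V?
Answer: 16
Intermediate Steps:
b(j, q) = 2 + j + q (b(j, q) = (j + q) + 2 = 2 + j + q)
(b(7, 0 + 4*(-4)) + 11)² = ((2 + 7 + (0 + 4*(-4))) + 11)² = ((2 + 7 + (0 - 16)) + 11)² = ((2 + 7 - 16) + 11)² = (-7 + 11)² = 4² = 16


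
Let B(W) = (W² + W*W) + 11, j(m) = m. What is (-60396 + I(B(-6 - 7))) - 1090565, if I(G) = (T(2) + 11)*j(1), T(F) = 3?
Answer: -1150947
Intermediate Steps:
B(W) = 11 + 2*W² (B(W) = (W² + W²) + 11 = 2*W² + 11 = 11 + 2*W²)
I(G) = 14 (I(G) = (3 + 11)*1 = 14*1 = 14)
(-60396 + I(B(-6 - 7))) - 1090565 = (-60396 + 14) - 1090565 = -60382 - 1090565 = -1150947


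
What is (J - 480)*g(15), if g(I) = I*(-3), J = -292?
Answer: 34740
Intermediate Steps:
g(I) = -3*I
(J - 480)*g(15) = (-292 - 480)*(-3*15) = -772*(-45) = 34740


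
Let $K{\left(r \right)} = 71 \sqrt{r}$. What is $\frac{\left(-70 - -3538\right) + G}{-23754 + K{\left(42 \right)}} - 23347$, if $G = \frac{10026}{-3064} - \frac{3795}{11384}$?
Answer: $- \frac{9569444394719564483}{409876412129528} - \frac{357485218041 \sqrt{42}}{819752824259056} \approx -23347.0$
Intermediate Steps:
$G = - \frac{15720483}{4360072}$ ($G = 10026 \left(- \frac{1}{3064}\right) - \frac{3795}{11384} = - \frac{5013}{1532} - \frac{3795}{11384} = - \frac{15720483}{4360072} \approx -3.6056$)
$\frac{\left(-70 - -3538\right) + G}{-23754 + K{\left(42 \right)}} - 23347 = \frac{\left(-70 - -3538\right) - \frac{15720483}{4360072}}{-23754 + 71 \sqrt{42}} - 23347 = \frac{\left(-70 + 3538\right) - \frac{15720483}{4360072}}{-23754 + 71 \sqrt{42}} - 23347 = \frac{3468 - \frac{15720483}{4360072}}{-23754 + 71 \sqrt{42}} - 23347 = \frac{15105009213}{4360072 \left(-23754 + 71 \sqrt{42}\right)} - 23347 = -23347 + \frac{15105009213}{4360072 \left(-23754 + 71 \sqrt{42}\right)}$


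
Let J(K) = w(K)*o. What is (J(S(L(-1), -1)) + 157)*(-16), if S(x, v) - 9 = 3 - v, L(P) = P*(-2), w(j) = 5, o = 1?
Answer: -2592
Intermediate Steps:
L(P) = -2*P
S(x, v) = 12 - v (S(x, v) = 9 + (3 - v) = 12 - v)
J(K) = 5 (J(K) = 5*1 = 5)
(J(S(L(-1), -1)) + 157)*(-16) = (5 + 157)*(-16) = 162*(-16) = -2592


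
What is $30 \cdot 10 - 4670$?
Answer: $-4370$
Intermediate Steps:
$30 \cdot 10 - 4670 = 300 - 4670 = -4370$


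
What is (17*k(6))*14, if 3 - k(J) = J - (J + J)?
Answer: 2142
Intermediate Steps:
k(J) = 3 + J (k(J) = 3 - (J - (J + J)) = 3 - (J - 2*J) = 3 - (-1)*J = 3 + J)
(17*k(6))*14 = (17*(3 + 6))*14 = (17*9)*14 = 153*14 = 2142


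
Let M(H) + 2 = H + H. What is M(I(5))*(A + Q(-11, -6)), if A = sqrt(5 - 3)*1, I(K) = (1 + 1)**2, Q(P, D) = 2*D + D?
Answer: -108 + 6*sqrt(2) ≈ -99.515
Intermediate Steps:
Q(P, D) = 3*D
I(K) = 4 (I(K) = 2**2 = 4)
M(H) = -2 + 2*H (M(H) = -2 + (H + H) = -2 + 2*H)
A = sqrt(2) (A = sqrt(2)*1 = sqrt(2) ≈ 1.4142)
M(I(5))*(A + Q(-11, -6)) = (-2 + 2*4)*(sqrt(2) + 3*(-6)) = (-2 + 8)*(sqrt(2) - 18) = 6*(-18 + sqrt(2)) = -108 + 6*sqrt(2)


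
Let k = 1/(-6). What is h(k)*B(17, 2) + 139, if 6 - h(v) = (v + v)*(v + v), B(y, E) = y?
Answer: 2152/9 ≈ 239.11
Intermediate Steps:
k = -⅙ ≈ -0.16667
h(v) = 6 - 4*v² (h(v) = 6 - (v + v)*(v + v) = 6 - 2*v*2*v = 6 - 4*v²)
h(k)*B(17, 2) + 139 = (6 - 4*(-⅙)²)*17 + 139 = (6 - 4*1/36)*17 + 139 = (6 - ⅑)*17 + 139 = (53/9)*17 + 139 = 901/9 + 139 = 2152/9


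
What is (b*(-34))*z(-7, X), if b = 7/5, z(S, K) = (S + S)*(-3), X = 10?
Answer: -9996/5 ≈ -1999.2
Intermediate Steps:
z(S, K) = -6*S (z(S, K) = (2*S)*(-3) = -6*S)
b = 7/5 (b = 7*(⅕) = 7/5 ≈ 1.4000)
(b*(-34))*z(-7, X) = ((7/5)*(-34))*(-6*(-7)) = -238/5*42 = -9996/5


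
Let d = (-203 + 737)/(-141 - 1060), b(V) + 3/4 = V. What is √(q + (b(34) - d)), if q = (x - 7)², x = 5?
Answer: √217483085/2402 ≈ 6.1396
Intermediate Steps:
b(V) = -¾ + V
q = 4 (q = (5 - 7)² = (-2)² = 4)
d = -534/1201 (d = 534/(-1201) = 534*(-1/1201) = -534/1201 ≈ -0.44463)
√(q + (b(34) - d)) = √(4 + ((-¾ + 34) - 1*(-534/1201))) = √(4 + (133/4 + 534/1201)) = √(4 + 161869/4804) = √(181085/4804) = √217483085/2402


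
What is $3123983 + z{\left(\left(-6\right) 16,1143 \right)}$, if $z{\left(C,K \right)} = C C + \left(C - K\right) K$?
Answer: $1717022$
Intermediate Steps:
$z{\left(C,K \right)} = C^{2} + K \left(C - K\right)$
$3123983 + z{\left(\left(-6\right) 16,1143 \right)} = 3123983 + \left(\left(\left(-6\right) 16\right)^{2} - 1143^{2} + \left(-6\right) 16 \cdot 1143\right) = 3123983 - \left(1416177 - 9216\right) = 3123983 - 1406961 = 1717022$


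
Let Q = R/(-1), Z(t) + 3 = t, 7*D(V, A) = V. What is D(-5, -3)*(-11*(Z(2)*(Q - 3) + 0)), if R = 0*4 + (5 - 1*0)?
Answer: 440/7 ≈ 62.857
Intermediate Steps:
D(V, A) = V/7
R = 5 (R = 0 + (5 + 0) = 0 + 5 = 5)
Z(t) = -3 + t
Q = -5 (Q = 5/(-1) = 5*(-1) = -5)
D(-5, -3)*(-11*(Z(2)*(Q - 3) + 0)) = ((1/7)*(-5))*(-11*((-3 + 2)*(-5 - 3) + 0)) = -(-55)*(-1*(-8) + 0)/7 = -(-55)*(8 + 0)/7 = -(-55)*8/7 = -5/7*(-88) = 440/7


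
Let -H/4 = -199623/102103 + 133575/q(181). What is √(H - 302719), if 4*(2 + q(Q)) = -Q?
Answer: I*√1339707460072069795/2144163 ≈ 539.82*I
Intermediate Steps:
q(Q) = -2 - Q/4 (q(Q) = -2 + (-Q)/4 = -2 - Q/4)
H = 72788482196/6432489 (H = -4*(-199623/102103 + 133575/(-2 - ¼*181)) = -4*(-199623*1/102103 + 133575/(-2 - 181/4)) = -4*(-199623/102103 + 133575/(-189/4)) = -4*(-199623/102103 + 133575*(-4/189)) = -4*(-199623/102103 - 178100/63) = -4*(-18197120549/6432489) = 72788482196/6432489 ≈ 11316.)
√(H - 302719) = √(72788482196/6432489 - 302719) = √(-1874448155395/6432489) = I*√1339707460072069795/2144163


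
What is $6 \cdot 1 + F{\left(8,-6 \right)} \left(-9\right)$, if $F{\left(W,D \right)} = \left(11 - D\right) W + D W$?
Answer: $-786$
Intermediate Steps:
$F{\left(W,D \right)} = D W + W \left(11 - D\right)$ ($F{\left(W,D \right)} = W \left(11 - D\right) + D W = D W + W \left(11 - D\right)$)
$6 \cdot 1 + F{\left(8,-6 \right)} \left(-9\right) = 6 \cdot 1 + 11 \cdot 8 \left(-9\right) = 6 + 88 \left(-9\right) = 6 - 792 = -786$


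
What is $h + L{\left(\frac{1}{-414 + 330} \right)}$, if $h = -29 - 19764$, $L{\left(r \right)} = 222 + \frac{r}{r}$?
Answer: $-19570$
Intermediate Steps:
$L{\left(r \right)} = 223$ ($L{\left(r \right)} = 222 + 1 = 223$)
$h = -19793$ ($h = -29 - 19764 = -19793$)
$h + L{\left(\frac{1}{-414 + 330} \right)} = -19793 + 223 = -19570$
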